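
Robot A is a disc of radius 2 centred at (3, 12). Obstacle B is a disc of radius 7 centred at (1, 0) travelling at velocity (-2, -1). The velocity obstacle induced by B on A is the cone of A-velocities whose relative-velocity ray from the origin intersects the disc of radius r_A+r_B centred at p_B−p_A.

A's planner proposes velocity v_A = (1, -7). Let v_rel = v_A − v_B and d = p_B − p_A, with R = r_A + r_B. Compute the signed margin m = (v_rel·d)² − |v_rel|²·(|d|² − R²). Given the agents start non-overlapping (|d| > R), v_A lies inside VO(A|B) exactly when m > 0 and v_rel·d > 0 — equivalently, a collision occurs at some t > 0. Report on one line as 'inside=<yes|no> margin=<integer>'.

d = (-2, -12),  |d|² = 148;  R = 2+7 = 9,  c = 148−9² = 67
v_rel = (3, -6),  |v_rel|² = 45;  v_rel·d = (3)·(-2) + (-6)·(-12) = 66
45·t² − 132·t + 67 = 0  ⇒  m = 66² − 45·67 = 1341
m = 1341 > 0,  v_rel·d = 66 > 0  ⇒  inside

inside=yes margin=1341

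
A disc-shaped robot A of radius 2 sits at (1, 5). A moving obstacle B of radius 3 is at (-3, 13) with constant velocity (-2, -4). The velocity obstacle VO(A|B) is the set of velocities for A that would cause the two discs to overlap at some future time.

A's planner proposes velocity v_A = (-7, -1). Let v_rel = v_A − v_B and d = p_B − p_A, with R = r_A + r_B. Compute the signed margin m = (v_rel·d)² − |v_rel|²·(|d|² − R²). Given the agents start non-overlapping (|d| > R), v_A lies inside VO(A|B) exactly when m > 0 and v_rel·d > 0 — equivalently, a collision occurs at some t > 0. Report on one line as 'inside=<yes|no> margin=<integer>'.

d = (-4, 8),  |d|² = 80;  R = 2+3 = 5,  c = 80−5² = 55
v_rel = (-5, 3),  |v_rel|² = 34;  v_rel·d = (-5)·(-4) + (3)·(8) = 44
34·t² − 88·t + 55 = 0  ⇒  m = 44² − 34·55 = 66
m = 66 > 0,  v_rel·d = 44 > 0  ⇒  inside

inside=yes margin=66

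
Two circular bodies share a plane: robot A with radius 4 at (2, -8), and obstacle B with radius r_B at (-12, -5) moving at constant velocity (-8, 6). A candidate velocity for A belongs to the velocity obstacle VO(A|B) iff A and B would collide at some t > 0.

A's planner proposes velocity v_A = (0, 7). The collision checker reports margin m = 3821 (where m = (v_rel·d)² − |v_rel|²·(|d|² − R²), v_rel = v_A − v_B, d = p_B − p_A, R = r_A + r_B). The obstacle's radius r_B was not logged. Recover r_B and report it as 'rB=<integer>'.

m = 3821
d = (-14, 3);  v_rel = (8, 1),  |v_rel|² = 65
v_rel×d = (8)·(3) − (1)·(-14) = 38
since m = R²·65 − 38²:  R² = (1444 + 3821) / 65 = 81
R = √81 = 9  ⇒  r_B = 9 − 4 = 5

rB=5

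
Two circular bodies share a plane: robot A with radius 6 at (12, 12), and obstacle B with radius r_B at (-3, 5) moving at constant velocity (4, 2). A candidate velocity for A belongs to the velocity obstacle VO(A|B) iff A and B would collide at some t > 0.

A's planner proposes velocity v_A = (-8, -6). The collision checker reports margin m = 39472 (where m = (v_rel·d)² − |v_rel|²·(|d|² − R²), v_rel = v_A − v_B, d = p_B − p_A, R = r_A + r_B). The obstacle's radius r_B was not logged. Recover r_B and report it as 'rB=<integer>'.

m = 39472
d = (-15, -7);  v_rel = (-12, -8),  |v_rel|² = 208
v_rel×d = (-12)·(-7) − (-8)·(-15) = -36
since m = R²·208 − (-36)²:  R² = (1296 + 39472) / 208 = 196
R = √196 = 14  ⇒  r_B = 14 − 6 = 8

rB=8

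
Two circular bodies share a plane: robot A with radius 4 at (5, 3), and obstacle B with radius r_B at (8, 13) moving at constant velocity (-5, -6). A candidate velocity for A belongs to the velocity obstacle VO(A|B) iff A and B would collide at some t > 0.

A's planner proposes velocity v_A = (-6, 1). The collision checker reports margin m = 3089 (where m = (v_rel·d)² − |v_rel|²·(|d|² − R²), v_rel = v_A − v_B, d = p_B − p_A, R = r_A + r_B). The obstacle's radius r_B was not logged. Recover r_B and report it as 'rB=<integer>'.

m = 3089
d = (3, 10);  v_rel = (-1, 7),  |v_rel|² = 50
v_rel×d = (-1)·(10) − (7)·(3) = -31
since m = R²·50 − (-31)²:  R² = (961 + 3089) / 50 = 81
R = √81 = 9  ⇒  r_B = 9 − 4 = 5

rB=5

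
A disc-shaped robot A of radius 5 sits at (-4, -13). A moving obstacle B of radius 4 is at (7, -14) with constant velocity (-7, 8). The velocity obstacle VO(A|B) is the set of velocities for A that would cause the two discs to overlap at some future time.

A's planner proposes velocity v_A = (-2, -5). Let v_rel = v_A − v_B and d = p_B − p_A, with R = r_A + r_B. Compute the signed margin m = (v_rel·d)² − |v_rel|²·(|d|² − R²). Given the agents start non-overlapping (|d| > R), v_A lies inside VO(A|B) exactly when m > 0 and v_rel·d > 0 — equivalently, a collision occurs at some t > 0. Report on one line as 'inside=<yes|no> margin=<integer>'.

d = (11, -1),  |d|² = 122;  R = 5+4 = 9,  c = 122−9² = 41
v_rel = (5, -13),  |v_rel|² = 194;  v_rel·d = (5)·(11) + (-13)·(-1) = 68
194·t² − 136·t + 41 = 0  ⇒  m = 68² − 194·41 = -3330
m = -3330 < 0,  v_rel·d = 68 > 0  ⇒  outside

inside=no margin=-3330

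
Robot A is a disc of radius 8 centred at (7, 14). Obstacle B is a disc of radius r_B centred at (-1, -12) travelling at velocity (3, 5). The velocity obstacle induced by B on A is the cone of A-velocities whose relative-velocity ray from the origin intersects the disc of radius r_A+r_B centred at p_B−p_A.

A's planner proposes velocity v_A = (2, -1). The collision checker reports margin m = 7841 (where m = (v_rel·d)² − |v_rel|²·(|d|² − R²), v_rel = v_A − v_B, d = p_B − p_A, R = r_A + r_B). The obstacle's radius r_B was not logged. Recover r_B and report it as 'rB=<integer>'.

m = 7841
d = (-8, -26);  v_rel = (-1, -6),  |v_rel|² = 37
v_rel×d = (-1)·(-26) − (-6)·(-8) = -22
since m = R²·37 − (-22)²:  R² = (484 + 7841) / 37 = 225
R = √225 = 15  ⇒  r_B = 15 − 8 = 7

rB=7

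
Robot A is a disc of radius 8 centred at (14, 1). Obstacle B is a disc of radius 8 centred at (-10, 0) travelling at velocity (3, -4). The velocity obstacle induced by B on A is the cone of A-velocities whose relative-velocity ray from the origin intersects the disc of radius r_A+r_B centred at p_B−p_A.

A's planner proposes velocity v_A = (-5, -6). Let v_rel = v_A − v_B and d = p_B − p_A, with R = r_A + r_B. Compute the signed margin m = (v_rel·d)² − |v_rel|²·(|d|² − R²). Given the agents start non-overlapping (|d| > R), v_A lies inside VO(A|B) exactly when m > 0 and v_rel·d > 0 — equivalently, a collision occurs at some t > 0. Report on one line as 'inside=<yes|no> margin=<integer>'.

d = (-24, -1),  |d|² = 577;  R = 8+8 = 16,  c = 577−16² = 321
v_rel = (-8, -2),  |v_rel|² = 68;  v_rel·d = (-8)·(-24) + (-2)·(-1) = 194
68·t² − 388·t + 321 = 0  ⇒  m = 194² − 68·321 = 15808
m = 15808 > 0,  v_rel·d = 194 > 0  ⇒  inside

inside=yes margin=15808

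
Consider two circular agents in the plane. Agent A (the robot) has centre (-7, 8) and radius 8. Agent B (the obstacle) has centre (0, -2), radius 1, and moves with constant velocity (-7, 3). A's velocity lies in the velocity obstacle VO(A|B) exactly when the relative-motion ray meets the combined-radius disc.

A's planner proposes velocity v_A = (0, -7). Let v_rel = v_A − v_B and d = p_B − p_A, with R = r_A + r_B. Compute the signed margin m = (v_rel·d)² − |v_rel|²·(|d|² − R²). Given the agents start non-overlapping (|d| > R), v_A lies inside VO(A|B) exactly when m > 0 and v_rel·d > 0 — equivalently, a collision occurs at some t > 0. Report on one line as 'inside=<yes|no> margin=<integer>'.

d = (7, -10),  |d|² = 149;  R = 8+1 = 9,  c = 149−9² = 68
v_rel = (7, -10),  |v_rel|² = 149;  v_rel·d = (7)·(7) + (-10)·(-10) = 149
149·t² − 298·t + 68 = 0  ⇒  m = 149² − 149·68 = 12069
m = 12069 > 0,  v_rel·d = 149 > 0  ⇒  inside

inside=yes margin=12069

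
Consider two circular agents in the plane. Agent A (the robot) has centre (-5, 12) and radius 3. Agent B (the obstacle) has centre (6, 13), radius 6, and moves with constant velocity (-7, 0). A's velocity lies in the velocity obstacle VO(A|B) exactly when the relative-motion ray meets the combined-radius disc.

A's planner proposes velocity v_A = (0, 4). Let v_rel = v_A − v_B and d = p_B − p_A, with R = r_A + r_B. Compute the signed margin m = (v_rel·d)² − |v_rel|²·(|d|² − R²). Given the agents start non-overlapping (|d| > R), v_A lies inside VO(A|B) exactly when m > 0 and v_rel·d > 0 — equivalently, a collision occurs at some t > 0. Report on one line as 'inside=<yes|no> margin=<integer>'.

d = (11, 1),  |d|² = 122;  R = 3+6 = 9,  c = 122−9² = 41
v_rel = (7, 4),  |v_rel|² = 65;  v_rel·d = (7)·(11) + (4)·(1) = 81
65·t² − 162·t + 41 = 0  ⇒  m = 81² − 65·41 = 3896
m = 3896 > 0,  v_rel·d = 81 > 0  ⇒  inside

inside=yes margin=3896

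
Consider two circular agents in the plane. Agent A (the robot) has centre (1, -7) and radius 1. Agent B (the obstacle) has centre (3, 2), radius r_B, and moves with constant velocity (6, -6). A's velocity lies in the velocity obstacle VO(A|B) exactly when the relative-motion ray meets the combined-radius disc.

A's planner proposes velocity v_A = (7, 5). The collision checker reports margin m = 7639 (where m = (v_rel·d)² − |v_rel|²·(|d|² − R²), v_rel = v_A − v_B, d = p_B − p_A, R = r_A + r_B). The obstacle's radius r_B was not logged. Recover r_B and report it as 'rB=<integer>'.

m = 7639
d = (2, 9);  v_rel = (1, 11),  |v_rel|² = 122
v_rel×d = (1)·(9) − (11)·(2) = -13
since m = R²·122 − (-13)²:  R² = (169 + 7639) / 122 = 64
R = √64 = 8  ⇒  r_B = 8 − 1 = 7

rB=7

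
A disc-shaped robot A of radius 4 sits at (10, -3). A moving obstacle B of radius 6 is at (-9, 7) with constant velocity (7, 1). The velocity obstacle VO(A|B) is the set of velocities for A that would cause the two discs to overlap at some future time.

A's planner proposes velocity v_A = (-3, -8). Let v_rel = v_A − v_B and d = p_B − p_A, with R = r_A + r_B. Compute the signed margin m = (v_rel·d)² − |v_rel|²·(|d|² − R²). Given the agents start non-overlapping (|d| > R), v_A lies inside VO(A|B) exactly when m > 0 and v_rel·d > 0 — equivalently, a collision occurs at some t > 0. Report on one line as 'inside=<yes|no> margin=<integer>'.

d = (-19, 10),  |d|² = 461;  R = 4+6 = 10,  c = 461−10² = 361
v_rel = (-10, -9),  |v_rel|² = 181;  v_rel·d = (-10)·(-19) + (-9)·(10) = 100
181·t² − 200·t + 361 = 0  ⇒  m = 100² − 181·361 = -55341
m = -55341 < 0,  v_rel·d = 100 > 0  ⇒  outside

inside=no margin=-55341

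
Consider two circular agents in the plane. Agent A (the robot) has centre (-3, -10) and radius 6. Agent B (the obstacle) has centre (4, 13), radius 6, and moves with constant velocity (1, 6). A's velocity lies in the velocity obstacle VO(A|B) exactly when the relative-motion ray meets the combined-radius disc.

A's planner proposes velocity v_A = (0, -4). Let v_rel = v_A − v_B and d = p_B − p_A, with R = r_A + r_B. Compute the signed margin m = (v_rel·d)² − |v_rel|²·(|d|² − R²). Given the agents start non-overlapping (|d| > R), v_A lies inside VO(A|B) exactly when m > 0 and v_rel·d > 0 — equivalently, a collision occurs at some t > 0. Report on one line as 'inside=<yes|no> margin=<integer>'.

d = (7, 23),  |d|² = 578;  R = 6+6 = 12,  c = 578−12² = 434
v_rel = (-1, -10),  |v_rel|² = 101;  v_rel·d = (-1)·(7) + (-10)·(23) = -237
101·t² + 474·t + 434 = 0  ⇒  m = (-237)² − 101·434 = 12335
m = 12335 > 0,  v_rel·d = -237 < 0  ⇒  outside

inside=no margin=12335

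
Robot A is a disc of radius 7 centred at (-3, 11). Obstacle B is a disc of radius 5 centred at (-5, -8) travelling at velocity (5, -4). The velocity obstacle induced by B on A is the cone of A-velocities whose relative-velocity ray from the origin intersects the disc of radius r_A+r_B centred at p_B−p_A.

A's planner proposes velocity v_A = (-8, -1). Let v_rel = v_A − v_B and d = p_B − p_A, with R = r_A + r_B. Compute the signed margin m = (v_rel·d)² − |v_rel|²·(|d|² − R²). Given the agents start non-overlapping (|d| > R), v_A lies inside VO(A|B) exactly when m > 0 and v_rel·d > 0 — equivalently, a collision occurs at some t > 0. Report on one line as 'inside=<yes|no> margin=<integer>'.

d = (-2, -19),  |d|² = 365;  R = 7+5 = 12,  c = 365−12² = 221
v_rel = (-13, 3),  |v_rel|² = 178;  v_rel·d = (-13)·(-2) + (3)·(-19) = -31
178·t² + 62·t + 221 = 0  ⇒  m = (-31)² − 178·221 = -38377
m = -38377 < 0,  v_rel·d = -31 < 0  ⇒  outside

inside=no margin=-38377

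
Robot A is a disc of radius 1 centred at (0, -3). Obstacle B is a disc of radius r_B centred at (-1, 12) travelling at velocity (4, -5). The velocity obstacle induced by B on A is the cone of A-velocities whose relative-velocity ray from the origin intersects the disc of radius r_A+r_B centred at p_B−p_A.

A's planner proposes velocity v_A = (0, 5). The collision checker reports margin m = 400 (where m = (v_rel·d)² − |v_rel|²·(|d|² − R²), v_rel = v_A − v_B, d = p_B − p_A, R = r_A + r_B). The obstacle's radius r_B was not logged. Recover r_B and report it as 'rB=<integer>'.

m = 400
d = (-1, 15);  v_rel = (-4, 10),  |v_rel|² = 116
v_rel×d = (-4)·(15) − (10)·(-1) = -50
since m = R²·116 − (-50)²:  R² = (2500 + 400) / 116 = 25
R = √25 = 5  ⇒  r_B = 5 − 1 = 4

rB=4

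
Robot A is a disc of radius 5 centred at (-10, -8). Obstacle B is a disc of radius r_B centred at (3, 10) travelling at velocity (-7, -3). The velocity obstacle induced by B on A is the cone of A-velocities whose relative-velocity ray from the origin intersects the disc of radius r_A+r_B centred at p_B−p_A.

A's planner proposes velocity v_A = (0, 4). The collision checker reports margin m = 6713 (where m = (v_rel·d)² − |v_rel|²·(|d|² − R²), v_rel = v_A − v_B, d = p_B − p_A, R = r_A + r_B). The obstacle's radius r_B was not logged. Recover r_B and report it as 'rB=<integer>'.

m = 6713
d = (13, 18);  v_rel = (7, 7),  |v_rel|² = 98
v_rel×d = (7)·(18) − (7)·(13) = 35
since m = R²·98 − 35²:  R² = (1225 + 6713) / 98 = 81
R = √81 = 9  ⇒  r_B = 9 − 5 = 4

rB=4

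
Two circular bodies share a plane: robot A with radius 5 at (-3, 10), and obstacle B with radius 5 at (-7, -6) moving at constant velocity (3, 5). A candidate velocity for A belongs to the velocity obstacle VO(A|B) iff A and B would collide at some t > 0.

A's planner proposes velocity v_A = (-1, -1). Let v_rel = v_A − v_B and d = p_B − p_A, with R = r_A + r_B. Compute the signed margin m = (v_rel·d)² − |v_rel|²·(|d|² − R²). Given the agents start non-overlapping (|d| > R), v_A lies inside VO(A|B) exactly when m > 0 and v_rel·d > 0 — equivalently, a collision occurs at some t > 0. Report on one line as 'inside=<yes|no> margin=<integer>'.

d = (-4, -16),  |d|² = 272;  R = 5+5 = 10,  c = 272−10² = 172
v_rel = (-4, -6),  |v_rel|² = 52;  v_rel·d = (-4)·(-4) + (-6)·(-16) = 112
52·t² − 224·t + 172 = 0  ⇒  m = 112² − 52·172 = 3600
m = 3600 > 0,  v_rel·d = 112 > 0  ⇒  inside

inside=yes margin=3600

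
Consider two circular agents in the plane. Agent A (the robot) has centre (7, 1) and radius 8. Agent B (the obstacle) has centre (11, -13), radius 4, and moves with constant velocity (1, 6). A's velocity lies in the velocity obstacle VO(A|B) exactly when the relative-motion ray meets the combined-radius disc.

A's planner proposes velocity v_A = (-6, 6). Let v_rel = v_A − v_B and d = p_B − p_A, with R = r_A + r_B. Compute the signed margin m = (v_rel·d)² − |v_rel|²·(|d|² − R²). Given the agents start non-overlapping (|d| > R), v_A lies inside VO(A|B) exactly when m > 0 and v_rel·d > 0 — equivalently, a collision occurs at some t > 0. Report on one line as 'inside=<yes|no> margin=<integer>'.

d = (4, -14),  |d|² = 212;  R = 8+4 = 12,  c = 212−12² = 68
v_rel = (-7, 0),  |v_rel|² = 49;  v_rel·d = (-7)·(4) + (0)·(-14) = -28
49·t² + 56·t + 68 = 0  ⇒  m = (-28)² − 49·68 = -2548
m = -2548 < 0,  v_rel·d = -28 < 0  ⇒  outside

inside=no margin=-2548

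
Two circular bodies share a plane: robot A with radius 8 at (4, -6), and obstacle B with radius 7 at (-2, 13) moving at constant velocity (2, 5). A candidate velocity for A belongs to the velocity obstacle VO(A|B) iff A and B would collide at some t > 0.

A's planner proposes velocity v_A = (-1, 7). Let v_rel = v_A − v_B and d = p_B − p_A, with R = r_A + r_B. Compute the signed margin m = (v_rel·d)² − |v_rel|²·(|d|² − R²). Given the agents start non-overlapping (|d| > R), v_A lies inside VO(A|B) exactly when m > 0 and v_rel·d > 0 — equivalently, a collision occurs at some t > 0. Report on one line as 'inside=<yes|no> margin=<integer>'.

d = (-6, 19),  |d|² = 397;  R = 8+7 = 15,  c = 397−15² = 172
v_rel = (-3, 2),  |v_rel|² = 13;  v_rel·d = (-3)·(-6) + (2)·(19) = 56
13·t² − 112·t + 172 = 0  ⇒  m = 56² − 13·172 = 900
m = 900 > 0,  v_rel·d = 56 > 0  ⇒  inside

inside=yes margin=900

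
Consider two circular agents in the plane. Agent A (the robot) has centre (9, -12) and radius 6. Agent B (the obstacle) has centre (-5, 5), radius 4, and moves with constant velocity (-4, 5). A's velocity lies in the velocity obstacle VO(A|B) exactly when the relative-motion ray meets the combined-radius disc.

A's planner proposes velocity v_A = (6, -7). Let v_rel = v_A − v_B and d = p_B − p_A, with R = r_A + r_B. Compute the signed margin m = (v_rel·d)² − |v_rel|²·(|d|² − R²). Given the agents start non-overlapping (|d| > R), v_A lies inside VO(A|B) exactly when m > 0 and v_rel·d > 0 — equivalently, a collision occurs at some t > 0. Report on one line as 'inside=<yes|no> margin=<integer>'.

d = (-14, 17),  |d|² = 485;  R = 6+4 = 10,  c = 485−10² = 385
v_rel = (10, -12),  |v_rel|² = 244;  v_rel·d = (10)·(-14) + (-12)·(17) = -344
244·t² + 688·t + 385 = 0  ⇒  m = (-344)² − 244·385 = 24396
m = 24396 > 0,  v_rel·d = -344 < 0  ⇒  outside

inside=no margin=24396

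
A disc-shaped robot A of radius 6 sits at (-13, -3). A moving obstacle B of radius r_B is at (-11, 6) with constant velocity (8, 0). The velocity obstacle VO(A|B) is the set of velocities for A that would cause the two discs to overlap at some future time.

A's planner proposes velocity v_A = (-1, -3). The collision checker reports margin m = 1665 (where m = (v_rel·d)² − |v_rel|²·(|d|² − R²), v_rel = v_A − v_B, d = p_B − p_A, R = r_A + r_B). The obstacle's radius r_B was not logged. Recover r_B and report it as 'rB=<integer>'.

m = 1665
d = (2, 9);  v_rel = (-9, -3),  |v_rel|² = 90
v_rel×d = (-9)·(9) − (-3)·(2) = -75
since m = R²·90 − (-75)²:  R² = (5625 + 1665) / 90 = 81
R = √81 = 9  ⇒  r_B = 9 − 6 = 3

rB=3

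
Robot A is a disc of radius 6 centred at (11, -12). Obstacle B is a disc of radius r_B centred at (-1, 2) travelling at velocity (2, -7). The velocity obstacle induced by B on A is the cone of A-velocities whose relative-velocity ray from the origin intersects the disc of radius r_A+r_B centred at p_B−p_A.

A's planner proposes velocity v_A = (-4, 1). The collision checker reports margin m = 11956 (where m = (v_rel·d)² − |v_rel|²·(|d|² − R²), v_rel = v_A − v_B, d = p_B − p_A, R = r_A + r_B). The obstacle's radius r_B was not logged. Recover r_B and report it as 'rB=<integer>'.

m = 11956
d = (-12, 14);  v_rel = (-6, 8),  |v_rel|² = 100
v_rel×d = (-6)·(14) − (8)·(-12) = 12
since m = R²·100 − 12²:  R² = (144 + 11956) / 100 = 121
R = √121 = 11  ⇒  r_B = 11 − 6 = 5

rB=5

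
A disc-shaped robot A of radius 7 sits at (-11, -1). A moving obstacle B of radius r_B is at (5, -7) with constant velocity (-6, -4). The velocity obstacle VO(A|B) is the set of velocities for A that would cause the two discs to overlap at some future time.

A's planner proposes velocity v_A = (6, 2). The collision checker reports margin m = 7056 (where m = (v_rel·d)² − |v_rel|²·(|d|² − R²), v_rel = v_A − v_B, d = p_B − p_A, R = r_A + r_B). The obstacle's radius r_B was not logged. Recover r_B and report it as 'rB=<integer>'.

m = 7056
d = (16, -6);  v_rel = (12, 6),  |v_rel|² = 180
v_rel×d = (12)·(-6) − (6)·(16) = -168
since m = R²·180 − (-168)²:  R² = (28224 + 7056) / 180 = 196
R = √196 = 14  ⇒  r_B = 14 − 7 = 7

rB=7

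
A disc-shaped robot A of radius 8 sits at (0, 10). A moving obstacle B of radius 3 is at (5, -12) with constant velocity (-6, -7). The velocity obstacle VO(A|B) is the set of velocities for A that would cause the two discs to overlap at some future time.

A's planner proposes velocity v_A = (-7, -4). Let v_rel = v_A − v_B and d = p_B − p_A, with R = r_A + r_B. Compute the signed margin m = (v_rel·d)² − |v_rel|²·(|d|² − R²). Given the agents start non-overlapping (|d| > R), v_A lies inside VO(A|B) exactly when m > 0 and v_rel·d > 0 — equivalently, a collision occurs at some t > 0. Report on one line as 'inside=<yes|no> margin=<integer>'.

d = (5, -22),  |d|² = 509;  R = 8+3 = 11,  c = 509−11² = 388
v_rel = (-1, 3),  |v_rel|² = 10;  v_rel·d = (-1)·(5) + (3)·(-22) = -71
10·t² + 142·t + 388 = 0  ⇒  m = (-71)² − 10·388 = 1161
m = 1161 > 0,  v_rel·d = -71 < 0  ⇒  outside

inside=no margin=1161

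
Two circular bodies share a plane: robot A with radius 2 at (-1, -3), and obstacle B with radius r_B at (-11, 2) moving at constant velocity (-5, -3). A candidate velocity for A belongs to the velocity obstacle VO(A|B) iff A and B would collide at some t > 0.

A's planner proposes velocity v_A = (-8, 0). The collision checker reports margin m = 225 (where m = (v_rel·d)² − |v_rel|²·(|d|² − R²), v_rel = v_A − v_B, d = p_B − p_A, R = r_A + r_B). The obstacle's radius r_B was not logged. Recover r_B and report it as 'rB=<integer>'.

m = 225
d = (-10, 5);  v_rel = (-3, 3),  |v_rel|² = 18
v_rel×d = (-3)·(5) − (3)·(-10) = 15
since m = R²·18 − 15²:  R² = (225 + 225) / 18 = 25
R = √25 = 5  ⇒  r_B = 5 − 2 = 3

rB=3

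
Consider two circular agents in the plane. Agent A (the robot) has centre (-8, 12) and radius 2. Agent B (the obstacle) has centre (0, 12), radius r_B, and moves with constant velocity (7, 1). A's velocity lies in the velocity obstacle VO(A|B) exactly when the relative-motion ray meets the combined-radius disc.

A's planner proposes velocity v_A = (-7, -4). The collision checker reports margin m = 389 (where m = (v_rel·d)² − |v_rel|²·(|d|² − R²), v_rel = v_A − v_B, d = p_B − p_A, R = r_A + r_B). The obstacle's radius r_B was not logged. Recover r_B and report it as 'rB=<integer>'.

m = 389
d = (8, 0);  v_rel = (-14, -5),  |v_rel|² = 221
v_rel×d = (-14)·(0) − (-5)·(8) = 40
since m = R²·221 − 40²:  R² = (1600 + 389) / 221 = 9
R = √9 = 3  ⇒  r_B = 3 − 2 = 1

rB=1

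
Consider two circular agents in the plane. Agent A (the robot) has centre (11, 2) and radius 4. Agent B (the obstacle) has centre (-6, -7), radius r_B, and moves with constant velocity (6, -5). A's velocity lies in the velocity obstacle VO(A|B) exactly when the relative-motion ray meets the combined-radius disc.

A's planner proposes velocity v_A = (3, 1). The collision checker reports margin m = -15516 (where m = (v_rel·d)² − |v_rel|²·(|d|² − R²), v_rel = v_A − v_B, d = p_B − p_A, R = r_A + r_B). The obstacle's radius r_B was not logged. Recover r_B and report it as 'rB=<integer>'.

m = -15516
d = (-17, -9);  v_rel = (-3, 6),  |v_rel|² = 45
v_rel×d = (-3)·(-9) − (6)·(-17) = 129
since m = R²·45 − 129²:  R² = (16641 + -15516) / 45 = 25
R = √25 = 5  ⇒  r_B = 5 − 4 = 1

rB=1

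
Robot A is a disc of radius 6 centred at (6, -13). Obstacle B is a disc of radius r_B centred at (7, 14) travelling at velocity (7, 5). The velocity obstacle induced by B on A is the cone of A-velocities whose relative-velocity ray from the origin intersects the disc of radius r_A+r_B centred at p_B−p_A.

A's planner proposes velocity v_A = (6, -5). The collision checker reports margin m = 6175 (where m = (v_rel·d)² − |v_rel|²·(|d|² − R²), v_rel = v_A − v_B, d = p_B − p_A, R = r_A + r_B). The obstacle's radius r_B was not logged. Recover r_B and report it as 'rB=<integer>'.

m = 6175
d = (1, 27);  v_rel = (-1, -10),  |v_rel|² = 101
v_rel×d = (-1)·(27) − (-10)·(1) = -17
since m = R²·101 − (-17)²:  R² = (289 + 6175) / 101 = 64
R = √64 = 8  ⇒  r_B = 8 − 6 = 2

rB=2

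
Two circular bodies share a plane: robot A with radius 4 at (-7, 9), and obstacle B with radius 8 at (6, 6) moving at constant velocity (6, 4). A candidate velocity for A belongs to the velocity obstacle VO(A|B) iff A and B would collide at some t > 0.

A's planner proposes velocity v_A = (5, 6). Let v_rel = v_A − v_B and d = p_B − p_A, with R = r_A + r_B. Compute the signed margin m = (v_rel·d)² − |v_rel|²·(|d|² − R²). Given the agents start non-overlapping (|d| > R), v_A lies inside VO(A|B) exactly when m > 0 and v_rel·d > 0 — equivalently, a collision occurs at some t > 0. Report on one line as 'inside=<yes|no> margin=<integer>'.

d = (13, -3),  |d|² = 178;  R = 4+8 = 12,  c = 178−12² = 34
v_rel = (-1, 2),  |v_rel|² = 5;  v_rel·d = (-1)·(13) + (2)·(-3) = -19
5·t² + 38·t + 34 = 0  ⇒  m = (-19)² − 5·34 = 191
m = 191 > 0,  v_rel·d = -19 < 0  ⇒  outside

inside=no margin=191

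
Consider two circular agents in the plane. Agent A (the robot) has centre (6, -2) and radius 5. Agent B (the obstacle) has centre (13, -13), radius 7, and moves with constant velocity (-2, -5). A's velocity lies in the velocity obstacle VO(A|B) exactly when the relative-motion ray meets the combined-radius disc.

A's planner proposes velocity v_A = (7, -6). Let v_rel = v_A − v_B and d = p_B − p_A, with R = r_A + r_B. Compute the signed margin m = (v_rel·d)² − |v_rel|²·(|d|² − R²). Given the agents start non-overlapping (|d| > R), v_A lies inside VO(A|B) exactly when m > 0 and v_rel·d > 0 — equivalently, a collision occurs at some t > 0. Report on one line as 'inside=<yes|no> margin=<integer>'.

d = (7, -11),  |d|² = 170;  R = 5+7 = 12,  c = 170−12² = 26
v_rel = (9, -1),  |v_rel|² = 82;  v_rel·d = (9)·(7) + (-1)·(-11) = 74
82·t² − 148·t + 26 = 0  ⇒  m = 74² − 82·26 = 3344
m = 3344 > 0,  v_rel·d = 74 > 0  ⇒  inside

inside=yes margin=3344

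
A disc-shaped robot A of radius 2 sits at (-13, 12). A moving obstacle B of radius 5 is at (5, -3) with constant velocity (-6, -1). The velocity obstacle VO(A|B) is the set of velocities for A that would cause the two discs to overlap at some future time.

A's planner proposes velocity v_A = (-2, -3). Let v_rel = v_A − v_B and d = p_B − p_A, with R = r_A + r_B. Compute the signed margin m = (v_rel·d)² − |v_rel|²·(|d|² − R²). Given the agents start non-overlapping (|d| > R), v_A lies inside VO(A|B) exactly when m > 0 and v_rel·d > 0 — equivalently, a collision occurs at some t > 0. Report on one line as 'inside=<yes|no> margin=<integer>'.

d = (18, -15),  |d|² = 549;  R = 2+5 = 7,  c = 549−7² = 500
v_rel = (4, -2),  |v_rel|² = 20;  v_rel·d = (4)·(18) + (-2)·(-15) = 102
20·t² − 204·t + 500 = 0  ⇒  m = 102² − 20·500 = 404
m = 404 > 0,  v_rel·d = 102 > 0  ⇒  inside

inside=yes margin=404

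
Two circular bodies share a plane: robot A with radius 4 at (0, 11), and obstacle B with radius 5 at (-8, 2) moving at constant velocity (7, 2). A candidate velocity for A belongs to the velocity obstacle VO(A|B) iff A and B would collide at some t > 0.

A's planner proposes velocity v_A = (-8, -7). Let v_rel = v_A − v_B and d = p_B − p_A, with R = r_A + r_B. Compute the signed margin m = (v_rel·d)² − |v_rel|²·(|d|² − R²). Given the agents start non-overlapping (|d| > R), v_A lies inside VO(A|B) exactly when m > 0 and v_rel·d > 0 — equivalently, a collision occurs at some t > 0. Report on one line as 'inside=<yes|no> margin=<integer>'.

d = (-8, -9),  |d|² = 145;  R = 4+5 = 9,  c = 145−9² = 64
v_rel = (-15, -9),  |v_rel|² = 306;  v_rel·d = (-15)·(-8) + (-9)·(-9) = 201
306·t² − 402·t + 64 = 0  ⇒  m = 201² − 306·64 = 20817
m = 20817 > 0,  v_rel·d = 201 > 0  ⇒  inside

inside=yes margin=20817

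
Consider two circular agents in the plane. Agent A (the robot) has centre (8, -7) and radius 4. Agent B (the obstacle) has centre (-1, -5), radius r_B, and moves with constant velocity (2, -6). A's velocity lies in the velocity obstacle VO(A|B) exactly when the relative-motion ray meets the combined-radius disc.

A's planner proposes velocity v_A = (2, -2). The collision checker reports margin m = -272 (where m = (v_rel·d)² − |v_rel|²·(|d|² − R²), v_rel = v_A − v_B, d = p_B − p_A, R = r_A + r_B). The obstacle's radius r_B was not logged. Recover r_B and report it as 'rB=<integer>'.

m = -272
d = (-9, 2);  v_rel = (0, 4),  |v_rel|² = 16
v_rel×d = (0)·(2) − (4)·(-9) = 36
since m = R²·16 − 36²:  R² = (1296 + -272) / 16 = 64
R = √64 = 8  ⇒  r_B = 8 − 4 = 4

rB=4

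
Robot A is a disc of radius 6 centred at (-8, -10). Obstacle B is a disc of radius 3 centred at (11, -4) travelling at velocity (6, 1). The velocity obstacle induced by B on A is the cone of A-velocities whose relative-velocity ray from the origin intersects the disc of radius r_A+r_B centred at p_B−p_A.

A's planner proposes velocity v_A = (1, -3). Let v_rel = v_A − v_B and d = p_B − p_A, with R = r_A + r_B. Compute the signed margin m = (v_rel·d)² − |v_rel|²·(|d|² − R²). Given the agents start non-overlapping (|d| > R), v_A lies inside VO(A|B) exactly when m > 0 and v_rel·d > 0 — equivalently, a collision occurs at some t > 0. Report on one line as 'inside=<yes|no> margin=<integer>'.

d = (19, 6),  |d|² = 397;  R = 6+3 = 9,  c = 397−9² = 316
v_rel = (-5, -4),  |v_rel|² = 41;  v_rel·d = (-5)·(19) + (-4)·(6) = -119
41·t² + 238·t + 316 = 0  ⇒  m = (-119)² − 41·316 = 1205
m = 1205 > 0,  v_rel·d = -119 < 0  ⇒  outside

inside=no margin=1205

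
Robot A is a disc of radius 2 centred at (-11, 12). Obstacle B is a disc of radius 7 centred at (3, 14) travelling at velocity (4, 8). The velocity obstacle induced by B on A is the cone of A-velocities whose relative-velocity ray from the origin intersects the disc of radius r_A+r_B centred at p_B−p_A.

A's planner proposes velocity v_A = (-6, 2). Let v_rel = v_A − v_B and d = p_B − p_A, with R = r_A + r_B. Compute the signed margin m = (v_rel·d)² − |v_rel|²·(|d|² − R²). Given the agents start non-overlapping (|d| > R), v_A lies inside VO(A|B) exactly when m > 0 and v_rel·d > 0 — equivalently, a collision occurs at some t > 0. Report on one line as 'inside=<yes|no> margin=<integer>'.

d = (14, 2),  |d|² = 200;  R = 2+7 = 9,  c = 200−9² = 119
v_rel = (-10, -6),  |v_rel|² = 136;  v_rel·d = (-10)·(14) + (-6)·(2) = -152
136·t² + 304·t + 119 = 0  ⇒  m = (-152)² − 136·119 = 6920
m = 6920 > 0,  v_rel·d = -152 < 0  ⇒  outside

inside=no margin=6920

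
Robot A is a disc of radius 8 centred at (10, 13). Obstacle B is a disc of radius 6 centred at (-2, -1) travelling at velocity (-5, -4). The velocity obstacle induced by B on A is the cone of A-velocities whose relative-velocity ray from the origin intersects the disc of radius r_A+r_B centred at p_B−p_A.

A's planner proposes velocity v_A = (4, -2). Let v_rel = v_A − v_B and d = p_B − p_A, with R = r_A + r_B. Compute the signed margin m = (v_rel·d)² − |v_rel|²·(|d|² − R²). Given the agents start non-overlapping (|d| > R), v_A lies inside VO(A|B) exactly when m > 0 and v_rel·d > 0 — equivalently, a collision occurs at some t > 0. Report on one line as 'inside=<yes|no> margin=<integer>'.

d = (-12, -14),  |d|² = 340;  R = 8+6 = 14,  c = 340−14² = 144
v_rel = (9, 2),  |v_rel|² = 85;  v_rel·d = (9)·(-12) + (2)·(-14) = -136
85·t² + 272·t + 144 = 0  ⇒  m = (-136)² − 85·144 = 6256
m = 6256 > 0,  v_rel·d = -136 < 0  ⇒  outside

inside=no margin=6256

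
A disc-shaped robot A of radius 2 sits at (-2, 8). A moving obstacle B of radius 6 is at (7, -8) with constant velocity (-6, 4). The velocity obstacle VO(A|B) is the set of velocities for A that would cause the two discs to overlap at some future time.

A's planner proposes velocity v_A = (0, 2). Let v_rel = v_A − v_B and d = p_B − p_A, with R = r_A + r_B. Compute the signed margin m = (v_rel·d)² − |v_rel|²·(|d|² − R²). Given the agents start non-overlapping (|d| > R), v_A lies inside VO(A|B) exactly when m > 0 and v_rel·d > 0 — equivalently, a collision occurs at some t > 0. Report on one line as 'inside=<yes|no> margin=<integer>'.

d = (9, -16),  |d|² = 337;  R = 2+6 = 8,  c = 337−8² = 273
v_rel = (6, -2),  |v_rel|² = 40;  v_rel·d = (6)·(9) + (-2)·(-16) = 86
40·t² − 172·t + 273 = 0  ⇒  m = 86² − 40·273 = -3524
m = -3524 < 0,  v_rel·d = 86 > 0  ⇒  outside

inside=no margin=-3524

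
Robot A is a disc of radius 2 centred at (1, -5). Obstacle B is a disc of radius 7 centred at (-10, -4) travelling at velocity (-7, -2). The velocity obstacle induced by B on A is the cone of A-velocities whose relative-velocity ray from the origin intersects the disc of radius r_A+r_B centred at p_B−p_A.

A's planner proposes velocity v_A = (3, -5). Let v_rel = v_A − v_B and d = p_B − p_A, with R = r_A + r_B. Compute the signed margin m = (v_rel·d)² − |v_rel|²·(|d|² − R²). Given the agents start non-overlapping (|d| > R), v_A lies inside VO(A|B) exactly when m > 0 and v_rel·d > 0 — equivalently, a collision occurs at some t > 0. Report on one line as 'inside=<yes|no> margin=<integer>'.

d = (-11, 1),  |d|² = 122;  R = 2+7 = 9,  c = 122−9² = 41
v_rel = (10, -3),  |v_rel|² = 109;  v_rel·d = (10)·(-11) + (-3)·(1) = -113
109·t² + 226·t + 41 = 0  ⇒  m = (-113)² − 109·41 = 8300
m = 8300 > 0,  v_rel·d = -113 < 0  ⇒  outside

inside=no margin=8300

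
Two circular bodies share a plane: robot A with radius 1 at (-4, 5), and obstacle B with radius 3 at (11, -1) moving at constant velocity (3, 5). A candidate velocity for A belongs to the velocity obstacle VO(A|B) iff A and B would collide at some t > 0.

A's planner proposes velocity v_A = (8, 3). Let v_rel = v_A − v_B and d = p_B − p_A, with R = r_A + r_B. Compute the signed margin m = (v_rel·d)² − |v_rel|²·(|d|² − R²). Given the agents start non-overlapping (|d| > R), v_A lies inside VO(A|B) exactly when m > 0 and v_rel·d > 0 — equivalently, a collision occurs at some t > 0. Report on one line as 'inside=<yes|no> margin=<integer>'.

d = (15, -6),  |d|² = 261;  R = 1+3 = 4,  c = 261−4² = 245
v_rel = (5, -2),  |v_rel|² = 29;  v_rel·d = (5)·(15) + (-2)·(-6) = 87
29·t² − 174·t + 245 = 0  ⇒  m = 87² − 29·245 = 464
m = 464 > 0,  v_rel·d = 87 > 0  ⇒  inside

inside=yes margin=464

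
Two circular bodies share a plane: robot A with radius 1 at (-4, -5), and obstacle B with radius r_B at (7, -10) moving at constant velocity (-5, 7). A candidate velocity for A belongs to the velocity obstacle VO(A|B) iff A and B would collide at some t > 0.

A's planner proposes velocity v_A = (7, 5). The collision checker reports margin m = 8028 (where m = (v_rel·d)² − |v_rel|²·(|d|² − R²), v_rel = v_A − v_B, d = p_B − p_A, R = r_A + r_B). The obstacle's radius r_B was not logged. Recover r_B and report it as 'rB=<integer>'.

m = 8028
d = (11, -5);  v_rel = (12, -2),  |v_rel|² = 148
v_rel×d = (12)·(-5) − (-2)·(11) = -38
since m = R²·148 − (-38)²:  R² = (1444 + 8028) / 148 = 64
R = √64 = 8  ⇒  r_B = 8 − 1 = 7

rB=7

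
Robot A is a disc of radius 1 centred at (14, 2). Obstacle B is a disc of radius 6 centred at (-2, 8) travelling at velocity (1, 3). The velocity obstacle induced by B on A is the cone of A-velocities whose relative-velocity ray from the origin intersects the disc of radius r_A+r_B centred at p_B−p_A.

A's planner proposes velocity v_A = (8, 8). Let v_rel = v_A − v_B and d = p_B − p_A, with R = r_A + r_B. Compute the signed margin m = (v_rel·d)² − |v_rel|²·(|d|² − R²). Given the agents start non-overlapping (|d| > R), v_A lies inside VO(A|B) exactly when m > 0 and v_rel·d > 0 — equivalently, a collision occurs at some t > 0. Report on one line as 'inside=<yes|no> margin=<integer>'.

d = (-16, 6),  |d|² = 292;  R = 1+6 = 7,  c = 292−7² = 243
v_rel = (7, 5),  |v_rel|² = 74;  v_rel·d = (7)·(-16) + (5)·(6) = -82
74·t² + 164·t + 243 = 0  ⇒  m = (-82)² − 74·243 = -11258
m = -11258 < 0,  v_rel·d = -82 < 0  ⇒  outside

inside=no margin=-11258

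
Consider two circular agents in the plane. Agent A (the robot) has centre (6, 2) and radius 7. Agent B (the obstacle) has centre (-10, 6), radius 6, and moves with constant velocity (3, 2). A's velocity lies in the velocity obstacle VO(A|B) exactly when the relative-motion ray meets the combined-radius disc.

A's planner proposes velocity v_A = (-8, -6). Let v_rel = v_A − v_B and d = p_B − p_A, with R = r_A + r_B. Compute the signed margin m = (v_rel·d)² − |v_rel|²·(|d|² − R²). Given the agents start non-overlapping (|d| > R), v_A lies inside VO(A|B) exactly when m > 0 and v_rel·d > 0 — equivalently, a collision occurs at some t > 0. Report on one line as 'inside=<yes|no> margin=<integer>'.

d = (-16, 4),  |d|² = 272;  R = 7+6 = 13,  c = 272−13² = 103
v_rel = (-11, -8),  |v_rel|² = 185;  v_rel·d = (-11)·(-16) + (-8)·(4) = 144
185·t² − 288·t + 103 = 0  ⇒  m = 144² − 185·103 = 1681
m = 1681 > 0,  v_rel·d = 144 > 0  ⇒  inside

inside=yes margin=1681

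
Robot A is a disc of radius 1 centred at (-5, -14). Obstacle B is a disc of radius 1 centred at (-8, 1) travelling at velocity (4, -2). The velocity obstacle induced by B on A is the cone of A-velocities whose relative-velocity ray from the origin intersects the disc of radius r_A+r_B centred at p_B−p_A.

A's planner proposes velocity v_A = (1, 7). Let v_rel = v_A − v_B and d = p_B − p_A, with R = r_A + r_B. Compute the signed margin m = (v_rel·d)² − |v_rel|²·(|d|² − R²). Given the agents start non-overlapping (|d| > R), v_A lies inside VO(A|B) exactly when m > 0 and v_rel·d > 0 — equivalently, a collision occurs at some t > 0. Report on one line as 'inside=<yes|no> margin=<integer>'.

d = (-3, 15),  |d|² = 234;  R = 1+1 = 2,  c = 234−2² = 230
v_rel = (-3, 9),  |v_rel|² = 90;  v_rel·d = (-3)·(-3) + (9)·(15) = 144
90·t² − 288·t + 230 = 0  ⇒  m = 144² − 90·230 = 36
m = 36 > 0,  v_rel·d = 144 > 0  ⇒  inside

inside=yes margin=36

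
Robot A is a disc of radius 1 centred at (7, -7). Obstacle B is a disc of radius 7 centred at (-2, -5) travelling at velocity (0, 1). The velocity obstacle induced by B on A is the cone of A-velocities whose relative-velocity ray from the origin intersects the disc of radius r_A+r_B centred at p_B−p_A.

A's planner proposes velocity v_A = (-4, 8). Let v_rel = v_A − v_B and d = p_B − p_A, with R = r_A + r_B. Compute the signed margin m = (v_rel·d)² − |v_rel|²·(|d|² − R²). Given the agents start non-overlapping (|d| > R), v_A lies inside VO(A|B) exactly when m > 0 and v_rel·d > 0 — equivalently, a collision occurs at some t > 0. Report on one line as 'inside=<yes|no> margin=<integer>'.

d = (-9, 2),  |d|² = 85;  R = 1+7 = 8,  c = 85−8² = 21
v_rel = (-4, 7),  |v_rel|² = 65;  v_rel·d = (-4)·(-9) + (7)·(2) = 50
65·t² − 100·t + 21 = 0  ⇒  m = 50² − 65·21 = 1135
m = 1135 > 0,  v_rel·d = 50 > 0  ⇒  inside

inside=yes margin=1135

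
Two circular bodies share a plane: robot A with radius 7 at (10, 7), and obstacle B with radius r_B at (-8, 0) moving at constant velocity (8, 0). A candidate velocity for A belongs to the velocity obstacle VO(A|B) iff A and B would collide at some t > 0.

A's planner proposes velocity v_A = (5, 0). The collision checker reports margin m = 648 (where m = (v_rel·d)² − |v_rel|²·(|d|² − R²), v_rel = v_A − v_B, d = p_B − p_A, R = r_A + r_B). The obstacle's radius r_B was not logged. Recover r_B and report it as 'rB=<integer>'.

m = 648
d = (-18, -7);  v_rel = (-3, 0),  |v_rel|² = 9
v_rel×d = (-3)·(-7) − (0)·(-18) = 21
since m = R²·9 − 21²:  R² = (441 + 648) / 9 = 121
R = √121 = 11  ⇒  r_B = 11 − 7 = 4

rB=4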